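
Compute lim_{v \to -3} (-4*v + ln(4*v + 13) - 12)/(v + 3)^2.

-8

Direct substitution gives 0/0.
Apply L'Hôpital: lim (-4 + 4/(4*v + 13))/(2*v + 6), still 0/0.
After 2 applications of L'Hôpital's rule the quotient is (-16/(4*v + 13)^2)/(2); substituting v = -3 gives -8.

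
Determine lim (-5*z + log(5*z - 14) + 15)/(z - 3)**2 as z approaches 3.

-25/2

Direct substitution gives 0/0.
Apply L'Hôpital: lim (-5 + 5/(5*z - 14))/(2*z - 6), still 0/0.
After 2 applications of L'Hôpital's rule the quotient is (-25/(5*z - 14)^2)/(2); substituting z = 3 gives -25/2.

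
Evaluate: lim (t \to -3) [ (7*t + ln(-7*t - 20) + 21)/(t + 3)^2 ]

Direct substitution gives 0/0.
Apply L'Hôpital: lim (7 - 7/(-7*t - 20))/(2*t + 6), still 0/0.
After 2 applications of L'Hôpital's rule the quotient is (-49/(-7*t - 20)^2)/(2); substituting t = -3 gives -49/2.

-49/2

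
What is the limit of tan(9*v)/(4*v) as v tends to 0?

9/4

Substitution gives 0/0.
Since tan(u)/u → 1 as u → 0, tan(9v)/(9v) → 1 and the limit is 9/4.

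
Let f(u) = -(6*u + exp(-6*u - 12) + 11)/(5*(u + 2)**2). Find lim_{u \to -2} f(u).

-18/5

Direct substitution gives 0/0.
Apply L'Hôpital: lim (6 - 6*e^(-6*u - 12))/(-10*u - 20), still 0/0.
After 2 applications of L'Hôpital's rule the quotient is (36*e^(-6*u - 12))/(-10); substituting u = -2 gives -18/5.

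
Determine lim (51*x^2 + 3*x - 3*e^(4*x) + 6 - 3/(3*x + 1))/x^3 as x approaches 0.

Substitution gives 0/0 (the numerator vanishes to order 3).
Expand each term to order x^3: the coefficient of x^3 in -3·e^(4x) is -32 and in -3·1/(1 + 3x) is 81.
Lower-order terms cancel with the polynomial part, so the numerator is (49)·x^3 + o(x^3), and the limit is (49)/(1) = 49.

49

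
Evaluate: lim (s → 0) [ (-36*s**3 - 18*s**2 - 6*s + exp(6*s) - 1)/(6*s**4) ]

Direct substitution gives 0/0.
Apply L'Hôpital: lim (-108*s^2 - 36*s + 6*e^(6*s) - 6)/(24*s^3), still 0/0.
Apply L'Hôpital: lim (-216*s + 36*e^(6*s) - 36)/(72*s^2), still 0/0.
Apply L'Hôpital: lim (216*e^(6*s) - 216)/(144*s), still 0/0.
After 4 applications of L'Hôpital's rule the quotient is (1296*e^(6*s))/(144); substituting s = 0 gives 9.

9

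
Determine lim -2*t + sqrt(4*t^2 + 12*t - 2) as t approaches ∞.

This has the form ∞ − ∞. Multiply and divide by the conjugate √(4*t^2 + 12*t - 2) + 2t.
That gives (12t - 2) / (√(4*t^2 + 12*t - 2) + 2t).
Divide numerator and denominator by t: the limit is 12/(2·2) = 3.

3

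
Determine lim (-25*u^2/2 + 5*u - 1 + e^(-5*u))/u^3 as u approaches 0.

-125/6

Direct substitution gives 0/0.
Apply L'Hôpital: lim (-25*u + 5 - 5*e^(-5*u))/(3*u^2), still 0/0.
Apply L'Hôpital: lim (-25 + 25*e^(-5*u))/(6*u), still 0/0.
After 3 applications of L'Hôpital's rule the quotient is (-125*e^(-5*u))/(6); substituting u = 0 gives -125/6.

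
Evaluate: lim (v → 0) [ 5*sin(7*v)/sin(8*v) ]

35/8

Substitution gives 0/0.
Divide numerator and denominator by v: sin(7v)/v → 7 and sin(8v)/v → 8, so the limit is 5·7/8 = 35/8.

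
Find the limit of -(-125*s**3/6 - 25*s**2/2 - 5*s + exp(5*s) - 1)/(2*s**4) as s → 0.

-625/48

Direct substitution gives 0/0.
Apply L'Hôpital: lim (-125*s^2/2 - 25*s + 5*e^(5*s) - 5)/(-8*s^3), still 0/0.
Apply L'Hôpital: lim (-125*s + 25*e^(5*s) - 25)/(-24*s^2), still 0/0.
Apply L'Hôpital: lim (125*e^(5*s) - 125)/(-48*s), still 0/0.
After 4 applications of L'Hôpital's rule the quotient is (625*e^(5*s))/(-48); substituting s = 0 gives -625/48.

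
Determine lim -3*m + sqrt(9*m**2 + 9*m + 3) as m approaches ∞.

3/2

This has the form ∞ − ∞. Multiply and divide by the conjugate √(9*m^2 + 9*m + 3) + 3m.
That gives (9m + 3) / (√(9*m^2 + 9*m + 3) + 3m).
Divide numerator and denominator by m: the limit is 9/(2·3) = 3/2.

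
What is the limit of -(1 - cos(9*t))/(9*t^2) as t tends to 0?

Substitution gives 0/0.
Use (1 − cos u)/u² → 1/2 with u = 9t: the limit is 9²/(2·(-9)) = -9/2.

-9/2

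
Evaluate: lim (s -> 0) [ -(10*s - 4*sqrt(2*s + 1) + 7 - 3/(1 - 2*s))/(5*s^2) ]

Substitution gives 0/0; apply L'Hôpital's rule 2 times.
After differentiating numerator and denominator 2 times the quotient is (4/(2*s + 1)^(3/2) + 24/(2*s - 1)^3)/(-10); at s = 0 this is 2.

2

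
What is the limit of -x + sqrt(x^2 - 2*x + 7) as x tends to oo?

-1

An ∞ − ∞ form. Rationalising with the conjugate, the difference becomes (-2x + 7) / (√(x^2 - 2*x + 7) + x).
For large x the denominator behaves like 2·x, so the quotient tends to -2/2 = -1.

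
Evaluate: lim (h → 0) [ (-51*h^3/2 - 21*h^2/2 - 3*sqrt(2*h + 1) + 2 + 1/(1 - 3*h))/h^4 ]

Substitution gives 0/0 (the numerator vanishes to order 4).
Expand each term to order h^4: the coefficient of h^4 in -3·√(1 + 2h) is 15/8 and in 1/(1 - 3h) is 81.
Lower-order terms cancel with the polynomial part, so the numerator is (663/8)·h^4 + o(h^4), and the limit is (663/8)/(1) = 663/8.

663/8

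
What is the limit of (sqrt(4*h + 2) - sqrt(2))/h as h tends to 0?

Substitution gives 0/0. Multiply numerator and denominator by the conjugate √(2 + 4h) + √2.
The numerator becomes (2 + 4h) − 2 = 4h, so the expression simplifies to 4/(√(2 + 4h) + √2).
Letting h → 0 gives 4/(2√2) = √(2).

√(2)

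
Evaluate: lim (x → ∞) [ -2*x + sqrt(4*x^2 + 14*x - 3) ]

This has the form ∞ − ∞. Multiply and divide by the conjugate √(4*x^2 + 14*x - 3) + 2x.
That gives (14x - 3) / (√(4*x^2 + 14*x - 3) + 2x).
Divide numerator and denominator by x: the limit is 14/(2·2) = 7/2.

7/2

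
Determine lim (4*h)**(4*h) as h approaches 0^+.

Base → 0⁺ and exponent → 0⁺: a 0^0 form.
Take logs: 4h·ln(4h). This is 0·(−∞); rewriting as ln(4h)/(1/(4h)) and applying L'Hôpital gives 0.
Hence the limit is e^0 = 1.

1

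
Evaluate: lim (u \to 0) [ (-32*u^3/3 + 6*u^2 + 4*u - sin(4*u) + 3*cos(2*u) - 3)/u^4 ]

2

Substitution gives 0/0; apply L'Hôpital's rule 4 times.
After differentiating numerator and denominator 4 times the quotient is (-256*sin(4*u) + 48*cos(2*u))/(24); at u = 0 this is 2.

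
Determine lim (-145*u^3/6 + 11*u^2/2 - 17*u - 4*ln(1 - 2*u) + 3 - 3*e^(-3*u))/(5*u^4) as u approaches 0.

47/40

Substitution gives 0/0; apply L'Hôpital's rule 4 times.
After differentiating numerator and denominator 4 times the quotient is (-243*e^(-3*u) + 384/(2*u - 1)^4)/(120); at u = 0 this is 47/40.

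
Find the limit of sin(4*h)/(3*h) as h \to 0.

4/3

Substitution gives 0/0.
Write it as (4/3)·sin(4h)/(4h); since sin(u)/u → 1, the limit is 4/3.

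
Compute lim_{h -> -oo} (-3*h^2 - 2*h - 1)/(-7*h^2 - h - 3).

3/7

Numerator and denominator both have degree 2.
Dividing every term by h^2, all lower-order terms vanish and the limit is the ratio of leading coefficients, -3/(-7) = 3/7.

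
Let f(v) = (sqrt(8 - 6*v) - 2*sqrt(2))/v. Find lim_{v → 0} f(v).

A 0/0 form; rationalise with √(8 - 6v) + √8. This collapses the numerator to -6v, leaving -6/(√(8 - 6v) + √8) → -6/(2√8) = -3*√(2)/4.

-3*√(2)/4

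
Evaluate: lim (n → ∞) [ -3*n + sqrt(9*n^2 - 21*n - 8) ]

-7/2

This has the form ∞ − ∞. Multiply and divide by the conjugate √(9*n^2 - 21*n - 8) + 3n.
That gives (-21n - 8) / (√(9*n^2 - 21*n - 8) + 3n).
Divide numerator and denominator by n: the limit is -21/(2·3) = -7/2.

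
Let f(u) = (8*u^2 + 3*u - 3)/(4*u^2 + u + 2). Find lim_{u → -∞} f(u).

2

Numerator and denominator both have degree 2.
Dividing every term by u^2, all lower-order terms vanish and the limit is the ratio of leading coefficients, 8/(4) = 2.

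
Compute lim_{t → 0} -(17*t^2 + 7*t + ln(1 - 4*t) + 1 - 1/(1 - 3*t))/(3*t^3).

Substitution gives 0/0 (the numerator vanishes to order 3).
Expand each term to order t^3: the coefficient of t^3 in ln(1 - 4t) is -64/3 and in −1/(1 - 3t) is -27.
Lower-order terms cancel with the polynomial part, so the numerator is (-145/3)·t^3 + o(t^3), and the limit is (-145/3)/(-3) = 145/9.

145/9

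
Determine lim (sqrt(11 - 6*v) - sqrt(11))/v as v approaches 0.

-3*√(11)/11

Substitution gives 0/0. Multiply numerator and denominator by the conjugate √(11 - 6v) + √11.
The numerator becomes (11 - 6v) − 11 = -6v, so the expression simplifies to -6/(√(11 - 6v) + √11).
Letting v → 0 gives -6/(2√11) = -3*√(11)/11.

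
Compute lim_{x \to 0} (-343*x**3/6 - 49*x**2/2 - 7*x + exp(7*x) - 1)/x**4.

Direct substitution gives 0/0.
Apply L'Hôpital: lim (-343*x^2/2 - 49*x + 7*e^(7*x) - 7)/(4*x^3), still 0/0.
Apply L'Hôpital: lim (-343*x + 49*e^(7*x) - 49)/(12*x^2), still 0/0.
Apply L'Hôpital: lim (343*e^(7*x) - 343)/(24*x), still 0/0.
After 4 applications of L'Hôpital's rule the quotient is (2401*e^(7*x))/(24); substituting x = 0 gives 2401/24.

2401/24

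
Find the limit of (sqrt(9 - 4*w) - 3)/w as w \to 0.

A 0/0 form; rationalise with √(9 - 4w) + √9. This collapses the numerator to -4w, leaving -4/(√(9 - 4w) + √9) → -4/(2√9) = -2/3.

-2/3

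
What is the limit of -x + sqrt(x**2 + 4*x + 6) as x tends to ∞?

2

An ∞ − ∞ form. Rationalising with the conjugate, the difference becomes (4x + 6) / (√(x^2 + 4*x + 6) + x).
For large x the denominator behaves like 2·x, so the quotient tends to 4/2 = 2.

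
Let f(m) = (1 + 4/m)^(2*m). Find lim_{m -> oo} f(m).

e^(8)

Write it as [(1 + 4/m)^m]^(2) · (1 + 4/m)^(0). The bracketed term tends to e^(4) and the second factor to 1, so the limit is e^(8).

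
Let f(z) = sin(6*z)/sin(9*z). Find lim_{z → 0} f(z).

2/3

Substitution gives 0/0.
Divide numerator and denominator by z: sin(6z)/z → 6 and sin(9z)/z → 9, so the limit is 1·6/9 = 2/3.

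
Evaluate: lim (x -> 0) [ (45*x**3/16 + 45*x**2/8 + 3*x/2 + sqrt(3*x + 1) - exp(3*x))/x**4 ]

-837/128

Substitution gives 0/0; apply L'Hôpital's rule 4 times.
After differentiating numerator and denominator 4 times the quotient is (-81*e^(3*x) - 1215/(16*(3*x + 1)^(7/2)))/(24); at x = 0 this is -837/128.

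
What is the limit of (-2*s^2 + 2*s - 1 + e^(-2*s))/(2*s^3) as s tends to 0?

Direct substitution gives 0/0.
Apply L'Hôpital: lim (-4*s + 2 - 2*e^(-2*s))/(6*s^2), still 0/0.
Apply L'Hôpital: lim (-4 + 4*e^(-2*s))/(12*s), still 0/0.
After 3 applications of L'Hôpital's rule the quotient is (-8*e^(-2*s))/(12); substituting s = 0 gives -2/3.

-2/3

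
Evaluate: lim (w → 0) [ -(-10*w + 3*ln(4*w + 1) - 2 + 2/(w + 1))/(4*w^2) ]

Substitution gives 0/0; apply L'Hôpital's rule 2 times.
After differentiating numerator and denominator 2 times the quotient is (-48/(4*w + 1)^2 + 4/(w + 1)^3)/(-8); at w = 0 this is 11/2.

11/2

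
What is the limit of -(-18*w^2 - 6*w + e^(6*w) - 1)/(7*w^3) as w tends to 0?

Direct substitution gives 0/0.
Apply L'Hôpital: lim (-36*w + 6*e^(6*w) - 6)/(-21*w^2), still 0/0.
Apply L'Hôpital: lim (36*e^(6*w) - 36)/(-42*w), still 0/0.
After 3 applications of L'Hôpital's rule the quotient is (216*e^(6*w))/(-42); substituting w = 0 gives -36/7.

-36/7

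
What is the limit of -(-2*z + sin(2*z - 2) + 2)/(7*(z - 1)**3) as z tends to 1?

4/21

Direct substitution gives 0/0.
Apply L'Hôpital: lim (2*cos(2*z - 2) - 2)/(-21*(z - 1)^2), still 0/0.
Apply L'Hôpital: lim (-4*sin(2*z - 2))/(42 - 42*z), still 0/0.
After 3 applications of L'Hôpital's rule the quotient is (-8*cos(2*z - 2))/(-42); substituting z = 1 gives 4/21.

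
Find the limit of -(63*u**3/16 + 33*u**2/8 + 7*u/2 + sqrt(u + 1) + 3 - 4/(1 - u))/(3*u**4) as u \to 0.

Substitution gives 0/0; apply L'Hôpital's rule 4 times.
After differentiating numerator and denominator 4 times the quotient is (-15/(16*(u + 1)^(7/2)) + 96/(u - 1)^5)/(-72); at u = 0 this is 517/384.

517/384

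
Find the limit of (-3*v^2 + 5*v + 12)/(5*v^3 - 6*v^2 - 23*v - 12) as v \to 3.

At v = 3 both the top and bottom vanish — a removable singularity. Factoring out (v - 3) from each leaves (-3*v - 4)/(5*v^2 + 9*v + 4), which at v = 3 equals -13/76.

-13/76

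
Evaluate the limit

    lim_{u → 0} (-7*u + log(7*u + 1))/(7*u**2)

-7/2

Direct substitution gives 0/0.
Apply L'Hôpital: lim (-7 + 7/(7*u + 1))/(14*u), still 0/0.
After 2 applications of L'Hôpital's rule the quotient is (-49/(7*u + 1)^2)/(14); substituting u = 0 gives -7/2.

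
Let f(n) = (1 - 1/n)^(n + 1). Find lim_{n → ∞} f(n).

e^(-1)

Let L be the limit and take ln: ln L = lim (n + 1)·ln(1 - 1/n) = lim (n + 1)·(-1/n + O(1/n²)) = -1.
Hence L = e^(-1).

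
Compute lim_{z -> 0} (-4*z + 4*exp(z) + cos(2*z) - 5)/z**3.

Substitution gives 0/0 (the numerator vanishes to order 3).
Expand each term to order z^3: the coefficient of z^3 in 4·e^(z) is 2/3 and in cos(2z) is 0.
Lower-order terms cancel with the polynomial part, so the numerator is (2/3)·z^3 + o(z^3), and the limit is (2/3)/(1) = 2/3.

2/3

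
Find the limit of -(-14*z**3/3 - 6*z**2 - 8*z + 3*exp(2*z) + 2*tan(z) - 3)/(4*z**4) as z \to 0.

Substitution gives 0/0; apply L'Hôpital's rule 4 times.
After differentiating numerator and denominator 4 times the quotient is (48*e^(2*z) + 48*tan(z)^5 + 80*tan(z)^3 + 32*tan(z))/(-96); at z = 0 this is -1/2.

-1/2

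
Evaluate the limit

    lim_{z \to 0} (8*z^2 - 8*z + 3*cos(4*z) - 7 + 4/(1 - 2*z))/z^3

Substitution gives 0/0 (the numerator vanishes to order 3).
Expand each term to order z^3: the coefficient of z^3 in 3·cos(4z) is 0 and in 4·1/(1 - 2z) is 32.
Lower-order terms cancel with the polynomial part, so the numerator is (32)·z^3 + o(z^3), and the limit is (32)/(1) = 32.

32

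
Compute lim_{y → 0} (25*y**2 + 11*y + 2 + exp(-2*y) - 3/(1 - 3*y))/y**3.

-247/3

Substitution gives 0/0 (the numerator vanishes to order 3).
Expand each term to order y^3: the coefficient of y^3 in e^(-2y) is -4/3 and in -3·1/(1 - 3y) is -81.
Lower-order terms cancel with the polynomial part, so the numerator is (-247/3)·y^3 + o(y^3), and the limit is (-247/3)/(1) = -247/3.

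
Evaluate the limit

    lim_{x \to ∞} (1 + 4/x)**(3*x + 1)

e^(12)

The base → 1 and the exponent → ∞: a 1^∞ form.
Take logarithms: (3x + 1)·ln(1 + 4/x). Since ln(1+u) ~ u for small u, this behaves like (3x)·(4/x) → 12.
So the limit is e^(12).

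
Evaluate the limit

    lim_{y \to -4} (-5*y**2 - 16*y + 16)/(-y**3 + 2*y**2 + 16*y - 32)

Since y = -4 makes numerator and denominator zero, (y + 4) divides both.
Cancelling it gives (4 - 5*y)/(-y^2 + 6*y - 8); now plug in y = -4 to get -1/2.

-1/2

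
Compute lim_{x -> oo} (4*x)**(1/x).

Base → ∞ and exponent → 0: an ∞^0 form.
Take logs: (1/x)·ln(4·x^1) = (ln 4 + 1·ln x)/x → 0.
So the limit is e^0 = 1.

1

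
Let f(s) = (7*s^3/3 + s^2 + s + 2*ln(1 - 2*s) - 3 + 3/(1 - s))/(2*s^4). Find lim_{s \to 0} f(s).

-5/2

Substitution gives 0/0 (the numerator vanishes to order 4).
Expand each term to order s^4: the coefficient of s^4 in 3·1/(1 - s) is 3 and in 2·ln(1 - 2s) is -8.
Lower-order terms cancel with the polynomial part, so the numerator is (-5)·s^4 + o(s^4), and the limit is (-5)/(2) = -5/2.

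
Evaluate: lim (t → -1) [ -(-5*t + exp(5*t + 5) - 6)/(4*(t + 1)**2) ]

-25/8

Direct substitution gives 0/0.
Apply L'Hôpital: lim (5*e^(5*t + 5) - 5)/(-8*t - 8), still 0/0.
After 2 applications of L'Hôpital's rule the quotient is (25*e^(5*t + 5))/(-8); substituting t = -1 gives -25/8.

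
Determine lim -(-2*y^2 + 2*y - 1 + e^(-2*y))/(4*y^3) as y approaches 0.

1/3

Direct substitution gives 0/0.
Apply L'Hôpital: lim (-4*y + 2 - 2*e^(-2*y))/(-12*y^2), still 0/0.
Apply L'Hôpital: lim (-4 + 4*e^(-2*y))/(-24*y), still 0/0.
After 3 applications of L'Hôpital's rule the quotient is (-8*e^(-2*y))/(-24); substituting y = 0 gives 1/3.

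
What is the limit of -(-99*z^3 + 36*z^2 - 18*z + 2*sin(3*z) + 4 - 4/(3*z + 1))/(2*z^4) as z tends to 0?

162

Substitution gives 0/0 (the numerator vanishes to order 4).
Expand each term to order z^4: the coefficient of z^4 in -4·1/(1 + 3z) is -324 and in 2·sin(3z) is 0.
Lower-order terms cancel with the polynomial part, so the numerator is (-324)·z^4 + o(z^4), and the limit is (-324)/(-2) = 162.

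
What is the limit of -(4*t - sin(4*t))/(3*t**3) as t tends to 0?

Direct substitution gives 0/0.
Apply L'Hôpital: lim (4 - 4*cos(4*t))/(-9*t^2), still 0/0.
Apply L'Hôpital: lim (16*sin(4*t))/(-18*t), still 0/0.
After 3 applications of L'Hôpital's rule the quotient is (64*cos(4*t))/(-18); substituting t = 0 gives -32/9.

-32/9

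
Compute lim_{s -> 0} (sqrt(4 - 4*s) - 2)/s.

A 0/0 form; rationalise with √(4 - 4s) + √4. This collapses the numerator to -4s, leaving -4/(√(4 - 4s) + √4) → -4/(2√4) = -1.

-1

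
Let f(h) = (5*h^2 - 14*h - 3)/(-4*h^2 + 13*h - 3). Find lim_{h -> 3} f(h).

Direct substitution gives 0/0, so factor. Both numerator and denominator have (h - 3) as a factor.
After cancelling, the expression reduces to (5*h + 1)/(1 - 4*h).
Substituting h = 3 gives -16/11.

-16/11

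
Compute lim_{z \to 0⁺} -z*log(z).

This is a 0·(−∞) form. Rewrite as -1·ln(z) / z^(−1) and apply L'Hôpital:
the derivative quotient is -1·(1/z) / (−1·z^(−2)) = (1/1)·z^1 → 0.

0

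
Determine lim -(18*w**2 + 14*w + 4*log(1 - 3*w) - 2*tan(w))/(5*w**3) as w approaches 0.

Substitution gives 0/0 (the numerator vanishes to order 3).
Expand each term to order w^3: the coefficient of w^3 in -2·tan(w) is -2/3 and in 4·ln(1 - 3w) is -36.
Lower-order terms cancel with the polynomial part, so the numerator is (-110/3)·w^3 + o(w^3), and the limit is (-110/3)/(-5) = 22/3.

22/3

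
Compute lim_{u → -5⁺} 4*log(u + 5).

As u → -5⁺, u + 5 → 0⁺ and ln(u + 5) → −∞.
Multiplying by 4 gives -∞.

-∞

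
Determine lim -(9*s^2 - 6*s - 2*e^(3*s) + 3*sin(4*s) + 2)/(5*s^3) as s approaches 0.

41/5

Substitution gives 0/0; apply L'Hôpital's rule 3 times.
After differentiating numerator and denominator 3 times the quotient is (-54*e^(3*s) - 192*cos(4*s))/(-30); at s = 0 this is 41/5.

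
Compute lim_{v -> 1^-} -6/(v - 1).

As v → 1⁻, (v - 1) → 0⁻, so (v - 1)^1 → 0⁻ and -6/(v - 1)^1 → ∞.

∞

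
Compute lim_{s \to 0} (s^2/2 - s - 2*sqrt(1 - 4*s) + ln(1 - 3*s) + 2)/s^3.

-1

Substitution gives 0/0 (the numerator vanishes to order 3).
Expand each term to order s^3: the coefficient of s^3 in ln(1 - 3s) is -9 and in -2·√(1 - 4s) is 8.
Lower-order terms cancel with the polynomial part, so the numerator is (-1)·s^3 + o(s^3), and the limit is (-1)/(1) = -1.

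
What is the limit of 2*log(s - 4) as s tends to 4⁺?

As s → 4⁺, s - 4 → 0⁺ and ln(s - 4) → −∞.
Multiplying by 2 gives -∞.

-∞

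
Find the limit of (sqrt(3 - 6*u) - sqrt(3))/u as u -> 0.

-√(3)

Substitution gives 0/0. Multiply numerator and denominator by the conjugate √(3 - 6u) + √3.
The numerator becomes (3 - 6u) − 3 = -6u, so the expression simplifies to -6/(√(3 - 6u) + √3).
Letting u → 0 gives -6/(2√3) = -√(3).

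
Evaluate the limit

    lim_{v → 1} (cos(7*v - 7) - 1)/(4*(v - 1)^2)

-49/8

Direct substitution gives 0/0.
Apply L'Hôpital: lim (-7*sin(7*v - 7))/(8*v - 8), still 0/0.
After 2 applications of L'Hôpital's rule the quotient is (-49*cos(7*v - 7))/(8); substituting v = 1 gives -49/8.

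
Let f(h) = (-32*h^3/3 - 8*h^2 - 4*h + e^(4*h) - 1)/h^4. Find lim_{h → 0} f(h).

32/3

Direct substitution gives 0/0.
Apply L'Hôpital: lim (-32*h^2 - 16*h + 4*e^(4*h) - 4)/(4*h^3), still 0/0.
Apply L'Hôpital: lim (-64*h + 16*e^(4*h) - 16)/(12*h^2), still 0/0.
Apply L'Hôpital: lim (64*e^(4*h) - 64)/(24*h), still 0/0.
After 4 applications of L'Hôpital's rule the quotient is (256*e^(4*h))/(24); substituting h = 0 gives 32/3.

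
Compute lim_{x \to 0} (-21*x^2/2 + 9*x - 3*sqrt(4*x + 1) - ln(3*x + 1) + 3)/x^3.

-21

Substitution gives 0/0; apply L'Hôpital's rule 3 times.
After differentiating numerator and denominator 3 times the quotient is (-72/(4*x + 1)^(5/2) - 54/(3*x + 1)^3)/(6); at x = 0 this is -21.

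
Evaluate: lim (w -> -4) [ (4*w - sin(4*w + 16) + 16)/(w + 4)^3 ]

Direct substitution gives 0/0.
Apply L'Hôpital: lim (4 - 4*cos(4*w + 16))/(3*(w + 4)^2), still 0/0.
Apply L'Hôpital: lim (16*sin(4*w + 16))/(6*w + 24), still 0/0.
After 3 applications of L'Hôpital's rule the quotient is (64*cos(4*w + 16))/(6); substituting w = -4 gives 32/3.

32/3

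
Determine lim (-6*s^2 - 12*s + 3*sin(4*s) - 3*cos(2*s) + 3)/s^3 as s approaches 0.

-32

Substitution gives 0/0; apply L'Hôpital's rule 3 times.
After differentiating numerator and denominator 3 times the quotient is (-24*sin(2*s) - 192*cos(4*s))/(6); at s = 0 this is -32.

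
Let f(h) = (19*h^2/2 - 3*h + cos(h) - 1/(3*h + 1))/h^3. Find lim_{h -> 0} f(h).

27

Substitution gives 0/0; apply L'Hôpital's rule 3 times.
After differentiating numerator and denominator 3 times the quotient is (sin(h) + 162/(3*h + 1)^4)/(6); at h = 0 this is 27.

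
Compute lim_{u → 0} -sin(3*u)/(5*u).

Substitution gives 0/0.
Write it as (3/(-5))·sin(3u)/(3u); since sin(θ)/θ → 1, the limit is -3/5.

-3/5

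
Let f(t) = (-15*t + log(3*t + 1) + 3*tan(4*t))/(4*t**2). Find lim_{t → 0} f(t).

-9/8

Substitution gives 0/0; apply L'Hôpital's rule 2 times.
After differentiating numerator and denominator 2 times the quotient is (96*tan(4*t)/cos(4*t)^2 - 9/(3*t + 1)^2)/(8); at t = 0 this is -9/8.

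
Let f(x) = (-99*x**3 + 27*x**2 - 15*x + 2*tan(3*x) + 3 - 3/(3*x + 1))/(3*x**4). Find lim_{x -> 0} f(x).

Substitution gives 0/0 (the numerator vanishes to order 4).
Expand each term to order x^4: the coefficient of x^4 in -3·1/(1 + 3x) is -243 and in 2·tan(3x) is 0.
Lower-order terms cancel with the polynomial part, so the numerator is (-243)·x^4 + o(x^4), and the limit is (-243)/(3) = -81.

-81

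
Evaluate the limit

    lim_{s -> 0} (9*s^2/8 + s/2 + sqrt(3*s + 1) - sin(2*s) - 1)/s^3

Substitution gives 0/0 (the numerator vanishes to order 3).
Expand each term to order s^3: the coefficient of s^3 in √(1 + 3s) is 27/16 and in −sin(2s) is 4/3.
Lower-order terms cancel with the polynomial part, so the numerator is (145/48)·s^3 + o(s^3), and the limit is (145/48)/(1) = 145/48.

145/48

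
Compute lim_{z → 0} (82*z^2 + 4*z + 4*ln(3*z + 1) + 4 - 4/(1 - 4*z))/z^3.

Substitution gives 0/0; apply L'Hôpital's rule 3 times.
After differentiating numerator and denominator 3 times the quotient is (-1536/(4*z - 1)^4 + 216/(3*z + 1)^3)/(6); at z = 0 this is -220.

-220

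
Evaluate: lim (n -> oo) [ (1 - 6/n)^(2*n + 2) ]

e^(-12)

Let L be the limit and take ln: ln L = lim (2n + 2)·ln(1 - 6/n) = lim (2n + 2)·(-6/n + O(1/n²)) = -12.
Hence L = e^(-12).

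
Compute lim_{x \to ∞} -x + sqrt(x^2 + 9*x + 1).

9/2

An ∞ − ∞ form. Rationalising with the conjugate, the difference becomes (9x + 1) / (√(x^2 + 9*x + 1) + x).
For large x the denominator behaves like 2·x, so the quotient tends to 9/2 = 9/2.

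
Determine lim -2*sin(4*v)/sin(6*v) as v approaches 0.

-4/3

Substitution gives 0/0.
Divide numerator and denominator by v: sin(4v)/v → 4 and sin(6v)/v → 6, so the limit is -2·4/6 = -4/3.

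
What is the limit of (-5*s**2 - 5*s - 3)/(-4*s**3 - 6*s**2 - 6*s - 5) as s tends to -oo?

The denominator has degree 3 and the numerator degree 2. Dividing numerator and denominator by s^3 sends every term to 0 except the leading denominator term, so the limit is 0.

0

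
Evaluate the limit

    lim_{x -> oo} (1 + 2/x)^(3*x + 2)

e^(6)

Let L be the limit and take ln: ln L = lim (3x + 2)·ln(1 + 2/x) = lim (3x + 2)·(2/x + O(1/x²)) = 6.
Hence L = e^(6).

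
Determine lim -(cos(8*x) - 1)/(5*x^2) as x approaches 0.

Direct substitution gives 0/0.
Apply L'Hôpital: lim (-8*sin(8*x))/(-10*x), still 0/0.
After 2 applications of L'Hôpital's rule the quotient is (-64*cos(8*x))/(-10); substituting x = 0 gives 32/5.

32/5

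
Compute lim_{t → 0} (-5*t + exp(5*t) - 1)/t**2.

Direct substitution gives 0/0.
Apply L'Hôpital: lim (5*e^(5*t) - 5)/(2*t), still 0/0.
After 2 applications of L'Hôpital's rule the quotient is (25*e^(5*t))/(2); substituting t = 0 gives 25/2.

25/2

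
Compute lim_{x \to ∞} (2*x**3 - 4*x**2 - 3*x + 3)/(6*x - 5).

∞

The numerator has higher degree (3 > 1); the quotient behaves like (2/(6))·x^2 for large |x|.
As x → +∞ this diverges to ∞.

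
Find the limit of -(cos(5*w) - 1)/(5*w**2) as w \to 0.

5/2

Direct substitution gives 0/0.
Apply L'Hôpital: lim (-5*sin(5*w))/(-10*w), still 0/0.
After 2 applications of L'Hôpital's rule the quotient is (-25*cos(5*w))/(-10); substituting w = 0 gives 5/2.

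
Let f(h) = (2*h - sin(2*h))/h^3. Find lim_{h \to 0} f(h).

Direct substitution gives 0/0.
Apply L'Hôpital: lim (2 - 2*cos(2*h))/(3*h^2), still 0/0.
Apply L'Hôpital: lim (4*sin(2*h))/(6*h), still 0/0.
After 3 applications of L'Hôpital's rule the quotient is (8*cos(2*h))/(6); substituting h = 0 gives 4/3.

4/3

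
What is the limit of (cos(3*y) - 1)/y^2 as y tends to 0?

-9/2

Direct substitution gives 0/0.
Apply L'Hôpital: lim (-3*sin(3*y))/(2*y), still 0/0.
After 2 applications of L'Hôpital's rule the quotient is (-9*cos(3*y))/(2); substituting y = 0 gives -9/2.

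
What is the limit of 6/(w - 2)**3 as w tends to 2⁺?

∞

As w → 2⁺, (w - 2) → 0⁺, so (w - 2)^3 → 0⁺ and 6/(w - 2)^3 → ∞.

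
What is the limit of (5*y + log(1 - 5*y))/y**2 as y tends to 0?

-25/2

Direct substitution gives 0/0.
Apply L'Hôpital: lim (5 - 5/(1 - 5*y))/(2*y), still 0/0.
After 2 applications of L'Hôpital's rule the quotient is (-25/(1 - 5*y)^2)/(2); substituting y = 0 gives -25/2.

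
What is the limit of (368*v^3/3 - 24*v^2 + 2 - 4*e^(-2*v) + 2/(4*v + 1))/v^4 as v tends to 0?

1528/3

Substitution gives 0/0; apply L'Hôpital's rule 4 times.
After differentiating numerator and denominator 4 times the quotient is (-64*e^(-2*v) + 12288/(4*v + 1)^5)/(24); at v = 0 this is 1528/3.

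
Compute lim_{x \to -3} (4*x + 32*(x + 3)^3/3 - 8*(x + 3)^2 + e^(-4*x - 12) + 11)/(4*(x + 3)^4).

Direct substitution gives 0/0.
Apply L'Hôpital: lim (-16*x + 32*(x + 3)^2 - 4*e^(-4*x - 12) - 44)/(16*(x + 3)^3), still 0/0.
Apply L'Hôpital: lim (64*x + 16*e^(-4*x - 12) + 176)/(48*(x + 3)^2), still 0/0.
Apply L'Hôpital: lim (64 - 64*e^(-4*x - 12))/(96*x + 288), still 0/0.
After 4 applications of L'Hôpital's rule the quotient is (256*e^(-4*x - 12))/(96); substituting x = -3 gives 8/3.

8/3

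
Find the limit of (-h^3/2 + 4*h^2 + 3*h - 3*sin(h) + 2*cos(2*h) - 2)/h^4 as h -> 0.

4/3

Substitution gives 0/0 (the numerator vanishes to order 4).
Expand each term to order h^4: the coefficient of h^4 in 2·cos(2h) is 4/3 and in -3·sin(h) is 0.
Lower-order terms cancel with the polynomial part, so the numerator is (4/3)·h^4 + o(h^4), and the limit is (4/3)/(1) = 4/3.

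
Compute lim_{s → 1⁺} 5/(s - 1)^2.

∞

As s → 1⁺, (s - 1) → 0⁺, so (s - 1)^2 → 0⁺ and 5/(s - 1)^2 → ∞.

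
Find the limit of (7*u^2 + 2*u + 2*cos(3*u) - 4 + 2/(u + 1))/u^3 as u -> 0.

-2

Substitution gives 0/0 (the numerator vanishes to order 3).
Expand each term to order u^3: the coefficient of u^3 in 2·1/(1 + u) is -2 and in 2·cos(3u) is 0.
Lower-order terms cancel with the polynomial part, so the numerator is (-2)·u^3 + o(u^3), and the limit is (-2)/(1) = -2.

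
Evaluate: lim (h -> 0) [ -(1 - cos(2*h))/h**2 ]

-2

Substitution gives 0/0.
Use (1 − cos u)/u² → 1/2 with u = 2h: the limit is 2²/(2·(-1)) = -2.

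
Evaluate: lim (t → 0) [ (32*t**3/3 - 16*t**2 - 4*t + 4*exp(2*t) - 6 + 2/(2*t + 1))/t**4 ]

104/3

Substitution gives 0/0; apply L'Hôpital's rule 4 times.
After differentiating numerator and denominator 4 times the quotient is (64*e^(2*t) + 768/(2*t + 1)^5)/(24); at t = 0 this is 104/3.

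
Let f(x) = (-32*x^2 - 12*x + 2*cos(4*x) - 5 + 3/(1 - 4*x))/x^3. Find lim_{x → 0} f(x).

Substitution gives 0/0 (the numerator vanishes to order 3).
Expand each term to order x^3: the coefficient of x^3 in 2·cos(4x) is 0 and in 3·1/(1 - 4x) is 192.
Lower-order terms cancel with the polynomial part, so the numerator is (192)·x^3 + o(x^3), and the limit is (192)/(1) = 192.

192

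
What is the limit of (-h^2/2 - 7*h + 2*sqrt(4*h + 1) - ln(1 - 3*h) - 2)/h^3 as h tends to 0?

17

Substitution gives 0/0; apply L'Hôpital's rule 3 times.
After differentiating numerator and denominator 3 times the quotient is (48/(4*h + 1)^(5/2) - 54/(3*h - 1)^3)/(6); at h = 0 this is 17.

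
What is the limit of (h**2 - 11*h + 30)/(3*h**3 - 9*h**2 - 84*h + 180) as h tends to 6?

1/132

At h = 6 both the top and bottom vanish — a removable singularity. Factoring out (h - 6) from each leaves (h - 5)/(3*h^2 + 9*h - 30), which at h = 6 equals 1/132.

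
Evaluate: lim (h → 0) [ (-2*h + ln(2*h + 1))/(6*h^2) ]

-1/3

Direct substitution gives 0/0.
Apply L'Hôpital: lim (-2 + 2/(2*h + 1))/(12*h), still 0/0.
After 2 applications of L'Hôpital's rule the quotient is (-4/(2*h + 1)^2)/(12); substituting h = 0 gives -1/3.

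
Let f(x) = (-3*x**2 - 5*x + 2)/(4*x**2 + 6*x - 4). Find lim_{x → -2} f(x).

Since x = -2 makes numerator and denominator zero, (x + 2) divides both.
Cancelling it gives (1 - 3*x)/(4*x - 2); now plug in x = -2 to get -7/10.

-7/10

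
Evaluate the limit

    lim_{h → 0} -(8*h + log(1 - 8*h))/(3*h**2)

Direct substitution gives 0/0.
Apply L'Hôpital: lim (8 - 8/(1 - 8*h))/(-6*h), still 0/0.
After 2 applications of L'Hôpital's rule the quotient is (-64/(1 - 8*h)^2)/(-6); substituting h = 0 gives 32/3.

32/3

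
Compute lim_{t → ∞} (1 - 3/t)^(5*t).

e^(-15)

The base → 1 and the exponent → ∞: a 1^∞ form.
Take logarithms: (5t)·ln(1 - 3/t). Since ln(1+u) ~ u for small u, this behaves like (5t)·(-3/t) → -15.
So the limit is e^(-15).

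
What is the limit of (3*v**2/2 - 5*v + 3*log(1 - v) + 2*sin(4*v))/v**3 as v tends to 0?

-67/3

Substitution gives 0/0 (the numerator vanishes to order 3).
Expand each term to order v^3: the coefficient of v^3 in 2·sin(4v) is -64/3 and in 3·ln(1 - v) is -1.
Lower-order terms cancel with the polynomial part, so the numerator is (-67/3)·v^3 + o(v^3), and the limit is (-67/3)/(1) = -67/3.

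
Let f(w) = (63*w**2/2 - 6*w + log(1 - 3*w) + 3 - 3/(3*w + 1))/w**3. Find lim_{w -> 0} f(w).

72

Substitution gives 0/0 (the numerator vanishes to order 3).
Expand each term to order w^3: the coefficient of w^3 in -3·1/(1 + 3w) is 81 and in ln(1 - 3w) is -9.
Lower-order terms cancel with the polynomial part, so the numerator is (72)·w^3 + o(w^3), and the limit is (72)/(1) = 72.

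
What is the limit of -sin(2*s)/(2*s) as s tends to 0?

-1

Substitution gives 0/0.
Write it as (2/(-2))·sin(2s)/(2s); since sin(u)/u → 1, the limit is -1.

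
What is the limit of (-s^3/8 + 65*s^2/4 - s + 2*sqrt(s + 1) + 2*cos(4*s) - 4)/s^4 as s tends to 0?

4081/192

Substitution gives 0/0; apply L'Hôpital's rule 4 times.
After differentiating numerator and denominator 4 times the quotient is (512*cos(4*s) - 15/(8*(s + 1)^(7/2)))/(24); at s = 0 this is 4081/192.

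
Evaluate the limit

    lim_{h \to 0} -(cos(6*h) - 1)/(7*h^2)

Direct substitution gives 0/0.
Apply L'Hôpital: lim (-6*sin(6*h))/(-14*h), still 0/0.
After 2 applications of L'Hôpital's rule the quotient is (-36*cos(6*h))/(-14); substituting h = 0 gives 18/7.

18/7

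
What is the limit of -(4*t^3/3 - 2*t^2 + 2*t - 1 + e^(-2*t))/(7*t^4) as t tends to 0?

Direct substitution gives 0/0.
Apply L'Hôpital: lim (4*t^2 - 4*t + 2 - 2*e^(-2*t))/(-28*t^3), still 0/0.
Apply L'Hôpital: lim (8*t - 4 + 4*e^(-2*t))/(-84*t^2), still 0/0.
Apply L'Hôpital: lim (8 - 8*e^(-2*t))/(-168*t), still 0/0.
After 4 applications of L'Hôpital's rule the quotient is (16*e^(-2*t))/(-168); substituting t = 0 gives -2/21.

-2/21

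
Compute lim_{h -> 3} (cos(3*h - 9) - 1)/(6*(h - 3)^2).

Direct substitution gives 0/0.
Apply L'Hôpital: lim (-3*sin(3*h - 9))/(12*h - 36), still 0/0.
After 2 applications of L'Hôpital's rule the quotient is (-9*cos(3*h - 9))/(12); substituting h = 3 gives -3/4.

-3/4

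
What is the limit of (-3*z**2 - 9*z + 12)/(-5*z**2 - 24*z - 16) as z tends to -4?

15/16

Since z = -4 makes numerator and denominator zero, (z + 4) divides both.
Cancelling it gives (3 - 3*z)/(-5*z - 4); now plug in z = -4 to get 15/16.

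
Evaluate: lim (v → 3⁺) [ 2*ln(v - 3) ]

-∞

As v → 3⁺, v - 3 → 0⁺ and ln(v - 3) → −∞.
Multiplying by 2 gives -∞.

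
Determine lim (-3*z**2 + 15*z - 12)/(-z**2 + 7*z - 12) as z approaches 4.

9

Direct substitution gives 0/0, so factor. Both numerator and denominator have (z - 4) as a factor.
After cancelling, the expression reduces to (3 - 3*z)/(3 - z).
Substituting z = 4 gives 9.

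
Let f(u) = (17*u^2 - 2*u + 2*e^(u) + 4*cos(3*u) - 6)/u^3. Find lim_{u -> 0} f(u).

Substitution gives 0/0 (the numerator vanishes to order 3).
Expand each term to order u^3: the coefficient of u^3 in 2·e^(u) is 1/3 and in 4·cos(3u) is 0.
Lower-order terms cancel with the polynomial part, so the numerator is (1/3)·u^3 + o(u^3), and the limit is (1/3)/(1) = 1/3.

1/3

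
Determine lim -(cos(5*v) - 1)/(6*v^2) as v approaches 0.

25/12

Direct substitution gives 0/0.
Apply L'Hôpital: lim (-5*sin(5*v))/(-12*v), still 0/0.
After 2 applications of L'Hôpital's rule the quotient is (-25*cos(5*v))/(-12); substituting v = 0 gives 25/12.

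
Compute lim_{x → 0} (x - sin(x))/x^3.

1/6

Direct substitution gives 0/0.
Apply L'Hôpital: lim (1 - cos(x))/(3*x^2), still 0/0.
Apply L'Hôpital: lim (sin(x))/(6*x), still 0/0.
After 3 applications of L'Hôpital's rule the quotient is (cos(x))/(6); substituting x = 0 gives 1/6.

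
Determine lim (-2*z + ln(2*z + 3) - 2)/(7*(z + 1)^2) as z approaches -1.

Direct substitution gives 0/0.
Apply L'Hôpital: lim (-2 + 2/(2*z + 3))/(14*z + 14), still 0/0.
After 2 applications of L'Hôpital's rule the quotient is (-4/(2*z + 3)^2)/(14); substituting z = -1 gives -2/7.

-2/7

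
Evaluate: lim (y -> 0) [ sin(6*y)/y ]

Substitution gives 0/0.
Write it as (6)·sin(6y)/(6y); since sin(u)/u → 1, the limit is 6.

6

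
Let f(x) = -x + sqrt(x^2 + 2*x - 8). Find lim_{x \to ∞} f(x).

An ∞ − ∞ form. Rationalising with the conjugate, the difference becomes (2x - 8) / (√(x^2 + 2*x - 8) + x).
For large x the denominator behaves like 2·x, so the quotient tends to 2/2 = 1.

1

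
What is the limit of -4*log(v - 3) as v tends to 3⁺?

As v → 3⁺, v - 3 → 0⁺ and ln(v - 3) → −∞.
Multiplying by -4 gives ∞.

∞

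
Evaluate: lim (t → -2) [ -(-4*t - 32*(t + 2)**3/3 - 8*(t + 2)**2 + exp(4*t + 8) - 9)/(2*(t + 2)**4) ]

Direct substitution gives 0/0.
Apply L'Hôpital: lim (-16*t - 32*(t + 2)^2 + 4*e^(4*t + 8) - 36)/(-8*(t + 2)^3), still 0/0.
Apply L'Hôpital: lim (-64*t + 16*e^(4*t + 8) - 144)/(-24*(t + 2)^2), still 0/0.
Apply L'Hôpital: lim (64*e^(4*t + 8) - 64)/(-48*t - 96), still 0/0.
After 4 applications of L'Hôpital's rule the quotient is (256*e^(4*t + 8))/(-48); substituting t = -2 gives -16/3.

-16/3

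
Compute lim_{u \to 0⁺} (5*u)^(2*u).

Base → 0⁺ and exponent → 0⁺: a 0^0 form.
Take logs: 2u·ln(5u). This is 0·(−∞); rewriting as ln(5u)/(1/(2u)) and applying L'Hôpital gives 0.
Hence the limit is e^0 = 1.

1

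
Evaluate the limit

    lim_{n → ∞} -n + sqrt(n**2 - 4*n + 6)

-2

This has the form ∞ − ∞. Multiply and divide by the conjugate √(n^2 - 4*n + 6) + n.
That gives (-4n + 6) / (√(n^2 - 4*n + 6) + n).
Divide numerator and denominator by n: the limit is -4/(2·1) = -2.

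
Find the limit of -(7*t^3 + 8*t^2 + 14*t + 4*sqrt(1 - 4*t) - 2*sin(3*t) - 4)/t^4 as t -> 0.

40

Substitution gives 0/0 (the numerator vanishes to order 4).
Expand each term to order t^4: the coefficient of t^4 in 4·√(1 - 4t) is -40 and in -2·sin(3t) is 0.
Lower-order terms cancel with the polynomial part, so the numerator is (-40)·t^4 + o(t^4), and the limit is (-40)/(-1) = 40.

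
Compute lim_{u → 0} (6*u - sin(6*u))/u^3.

Direct substitution gives 0/0.
Apply L'Hôpital: lim (6 - 6*cos(6*u))/(3*u^2), still 0/0.
Apply L'Hôpital: lim (36*sin(6*u))/(6*u), still 0/0.
After 3 applications of L'Hôpital's rule the quotient is (216*cos(6*u))/(6); substituting u = 0 gives 36.

36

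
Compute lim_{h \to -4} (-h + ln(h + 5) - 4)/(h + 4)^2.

-1/2

Direct substitution gives 0/0.
Apply L'Hôpital: lim (-1 + 1/(h + 5))/(2*h + 8), still 0/0.
After 2 applications of L'Hôpital's rule the quotient is (-1/(h + 5)^2)/(2); substituting h = -4 gives -1/2.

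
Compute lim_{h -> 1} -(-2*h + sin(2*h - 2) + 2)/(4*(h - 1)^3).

Direct substitution gives 0/0.
Apply L'Hôpital: lim (2*cos(2*h - 2) - 2)/(-12*(h - 1)^2), still 0/0.
Apply L'Hôpital: lim (-4*sin(2*h - 2))/(24 - 24*h), still 0/0.
After 3 applications of L'Hôpital's rule the quotient is (-8*cos(2*h - 2))/(-24); substituting h = 1 gives 1/3.

1/3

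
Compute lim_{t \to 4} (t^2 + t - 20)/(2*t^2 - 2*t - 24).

At t = 4 both the top and bottom vanish — a removable singularity. Factoring out (t - 4) from each leaves (t + 5)/(2*t + 6), which at t = 4 equals 9/14.

9/14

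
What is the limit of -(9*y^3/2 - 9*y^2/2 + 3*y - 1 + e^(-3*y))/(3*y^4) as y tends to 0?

Direct substitution gives 0/0.
Apply L'Hôpital: lim (27*y^2/2 - 9*y + 3 - 3*e^(-3*y))/(-12*y^3), still 0/0.
Apply L'Hôpital: lim (27*y - 9 + 9*e^(-3*y))/(-36*y^2), still 0/0.
Apply L'Hôpital: lim (27 - 27*e^(-3*y))/(-72*y), still 0/0.
After 4 applications of L'Hôpital's rule the quotient is (81*e^(-3*y))/(-72); substituting y = 0 gives -9/8.

-9/8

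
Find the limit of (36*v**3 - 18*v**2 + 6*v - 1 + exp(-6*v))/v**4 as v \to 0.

54

Direct substitution gives 0/0.
Apply L'Hôpital: lim (108*v^2 - 36*v + 6 - 6*e^(-6*v))/(4*v^3), still 0/0.
Apply L'Hôpital: lim (216*v - 36 + 36*e^(-6*v))/(12*v^2), still 0/0.
Apply L'Hôpital: lim (216 - 216*e^(-6*v))/(24*v), still 0/0.
After 4 applications of L'Hôpital's rule the quotient is (1296*e^(-6*v))/(24); substituting v = 0 gives 54.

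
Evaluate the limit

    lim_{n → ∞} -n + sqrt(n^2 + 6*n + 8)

3

This has the form ∞ − ∞. Multiply and divide by the conjugate √(n^2 + 6*n + 8) + n.
That gives (6n + 8) / (√(n^2 + 6*n + 8) + n).
Divide numerator and denominator by n: the limit is 6/(2·1) = 3.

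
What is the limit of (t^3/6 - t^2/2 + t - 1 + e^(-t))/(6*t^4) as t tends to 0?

Direct substitution gives 0/0.
Apply L'Hôpital: lim (t^2/2 - t + 1 - e^(-t))/(24*t^3), still 0/0.
Apply L'Hôpital: lim (t - 1 + e^(-t))/(72*t^2), still 0/0.
Apply L'Hôpital: lim (1 - e^(-t))/(144*t), still 0/0.
After 4 applications of L'Hôpital's rule the quotient is (e^(-t))/(144); substituting t = 0 gives 1/144.

1/144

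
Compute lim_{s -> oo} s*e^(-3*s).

0

Write as s^1/e^{3s}, an ∞/∞ form.
Exponential growth dominates any polynomial, so repeated L'Hôpital (or the standard result) gives 0.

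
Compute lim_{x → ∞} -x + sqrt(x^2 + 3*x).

An ∞ − ∞ form. Rationalising with the conjugate, the difference becomes (3x) / (√(x^2 + 3*x) + x).
For large x the denominator behaves like 2·x, so the quotient tends to 3/2 = 3/2.

3/2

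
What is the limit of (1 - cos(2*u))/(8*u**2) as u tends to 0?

1/4

Substitution gives 0/0.
Use (1 − cos θ)/θ² → 1/2 with θ = 2u: the limit is 2²/(2·8) = 1/4.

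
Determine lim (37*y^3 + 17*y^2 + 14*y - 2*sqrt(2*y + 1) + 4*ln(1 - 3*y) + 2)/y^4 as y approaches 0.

Substitution gives 0/0; apply L'Hôpital's rule 4 times.
After differentiating numerator and denominator 4 times the quotient is (-1944/(3*y - 1)^4 + 30/(2*y + 1)^(7/2))/(24); at y = 0 this is -319/4.

-319/4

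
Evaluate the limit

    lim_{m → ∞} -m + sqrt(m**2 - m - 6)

-1/2

An ∞ − ∞ form. Rationalising with the conjugate, the difference becomes (-m - 6) / (√(m^2 - m - 6) + m).
For large m the denominator behaves like 2·m, so the quotient tends to -1/2 = -1/2.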